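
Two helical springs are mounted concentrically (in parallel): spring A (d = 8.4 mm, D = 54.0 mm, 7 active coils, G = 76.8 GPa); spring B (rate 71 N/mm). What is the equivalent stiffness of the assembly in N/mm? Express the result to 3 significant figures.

k_A = Gd⁴/(8D³N_a) = (76.8×10³)(8.4⁴)/(8·54.0³·7) = 43.362 N/mm
Parallel: k_eq = 43.362 + 71 = 114.36 N/mm

114 N/mm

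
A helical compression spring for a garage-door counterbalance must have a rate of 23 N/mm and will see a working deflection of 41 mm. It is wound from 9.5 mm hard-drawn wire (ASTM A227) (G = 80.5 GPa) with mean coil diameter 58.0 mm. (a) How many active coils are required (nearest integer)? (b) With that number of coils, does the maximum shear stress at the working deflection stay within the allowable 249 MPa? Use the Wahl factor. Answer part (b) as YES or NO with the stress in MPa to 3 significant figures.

N_a = Gd⁴/(8D³k) = (80.5×10³)(9.5⁴)/(8·58.0³·23) = 18.26 → N_a = 18
Actual rate k = Gd⁴/(8D³·18) = 23.337 N/mm
Working load F = kδ = 23.337·41 = 956.81 N
C = 58.0/9.5 = 6.1053; K_W = (4C−1)/(4C−4)+0.615/C = 1.2476
τ_max = K_W·8FD/(πd³) = 1.2476·164.83 = 205.64 MPa
τ_max ≤ 249 MPa → acceptable

(a) 18 coils; (b) YES, τ_max = 206 MPa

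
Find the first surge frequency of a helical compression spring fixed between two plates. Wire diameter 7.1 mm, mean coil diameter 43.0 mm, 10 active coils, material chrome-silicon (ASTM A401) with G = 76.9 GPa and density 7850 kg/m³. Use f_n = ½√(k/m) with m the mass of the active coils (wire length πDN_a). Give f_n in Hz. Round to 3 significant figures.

135 Hz

k = Gd⁴/(8D³N_a) = (76.9×10³)(7.1⁴)/(8·43.0³·10) = 30.723 N/mm = 30723 N/m
Wire length L = πDN_a = π·43.0·10 = 1350.9 mm
m = ρ·(πd²/4)·L = 7850 × 39.592×10⁻⁶ m² × 1.3509 m = 0.41985 kg
f_n = ½√(k/m) = 0.5·√(30723/0.41985) = 0.5·√(73176) = 135.26 Hz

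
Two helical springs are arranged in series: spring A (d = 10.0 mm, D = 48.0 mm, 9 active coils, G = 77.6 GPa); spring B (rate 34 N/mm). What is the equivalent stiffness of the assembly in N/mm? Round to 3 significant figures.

25.2 N/mm

k_A = Gd⁴/(8D³N_a) = (77.6×10³)(10.0⁴)/(8·48.0³·9) = 97.455 N/mm
Series: 1/k_eq = 1/97.455 + 1/34 = 0.039673; k_eq = 25.206 N/mm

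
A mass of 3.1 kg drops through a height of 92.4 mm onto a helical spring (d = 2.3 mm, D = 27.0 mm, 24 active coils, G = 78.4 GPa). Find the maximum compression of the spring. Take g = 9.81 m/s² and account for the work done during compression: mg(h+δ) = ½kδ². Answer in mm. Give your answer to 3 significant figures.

164 mm

k = Gd⁴/(8D³N_a) = (78.4×10³)(2.3⁴)/(8·27.0³·24) = 0.58054 N/mm
W = mg = 3.1 × 9.81 = 30.411 N
½kδ² − Wδ − Wh = 0 → δ = (W + √(W² + 2kWh))/k
δ = (30.411 + √(924.83 + 3262.63))/0.58054 = (30.411 + 64.711)/0.58054 = 163.85 mm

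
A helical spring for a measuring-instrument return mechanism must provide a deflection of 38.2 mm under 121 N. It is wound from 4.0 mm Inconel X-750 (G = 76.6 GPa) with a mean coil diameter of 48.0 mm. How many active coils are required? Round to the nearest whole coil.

7

Required rate k = F/δ = 121/38.2 = 3.1675 N/mm
N_a = Gd⁴/(8D³k) = (76.6×10³ × 4.0⁴)/(8 × 48.0³ × 3.1675)
    = 1.96096e+07 / 2.80244e+06 = 6.997 → 7 coils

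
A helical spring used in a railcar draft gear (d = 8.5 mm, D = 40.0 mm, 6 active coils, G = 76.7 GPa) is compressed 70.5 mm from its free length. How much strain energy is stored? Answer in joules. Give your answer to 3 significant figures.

324 J

k = Gd⁴/(8D³N_a) = (76.7×10³)(8.5⁴)/(8·40.0³·6) = 130.33 N/mm
U = ½kδ² = 0.5 × 130.33 × 70.5² = 3.2389e+05 N·mm = 323.89 J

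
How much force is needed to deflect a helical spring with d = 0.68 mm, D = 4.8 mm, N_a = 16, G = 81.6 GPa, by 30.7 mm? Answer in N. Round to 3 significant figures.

37.8 N

k = Gd⁴/(8D³N_a) = (81.6×10³)(0.68⁴)/(8·4.8³·16) = 1.2325 N/mm
F = k·δ = 1.2325 × 30.7 = 37.838 N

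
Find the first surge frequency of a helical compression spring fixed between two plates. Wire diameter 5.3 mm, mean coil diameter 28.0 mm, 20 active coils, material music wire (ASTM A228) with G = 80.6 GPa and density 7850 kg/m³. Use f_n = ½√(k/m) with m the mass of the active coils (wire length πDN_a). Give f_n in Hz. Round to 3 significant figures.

122 Hz

k = Gd⁴/(8D³N_a) = (80.6×10³)(5.3⁴)/(8·28.0³·20) = 18.107 N/mm = 18107 N/m
Wire length L = πDN_a = π·28.0·20 = 1759.3 mm
m = ρ·(πd²/4)·L = 7850 × 22.062×10⁻⁶ m² × 1.7593 m = 0.30468 kg
f_n = ½√(k/m) = 0.5·√(18107/0.30468) = 0.5·√(59429) = 121.89 Hz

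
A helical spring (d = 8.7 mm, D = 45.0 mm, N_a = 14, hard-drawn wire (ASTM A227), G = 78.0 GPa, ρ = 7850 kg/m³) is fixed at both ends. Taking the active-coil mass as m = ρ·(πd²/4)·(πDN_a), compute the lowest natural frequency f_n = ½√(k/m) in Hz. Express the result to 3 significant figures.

k = Gd⁴/(8D³N_a) = (78.0×10³)(8.7⁴)/(8·45.0³·14) = 43.784 N/mm = 43784 N/m
Wire length L = πDN_a = π·45.0·14 = 1979.2 mm
m = ρ·(πd²/4)·L = 7850 × 59.447×10⁻⁶ m² × 1.9792 m = 0.92361 kg
f_n = ½√(k/m) = 0.5·√(43784/0.92361) = 0.5·√(47405) = 108.86 Hz

109 Hz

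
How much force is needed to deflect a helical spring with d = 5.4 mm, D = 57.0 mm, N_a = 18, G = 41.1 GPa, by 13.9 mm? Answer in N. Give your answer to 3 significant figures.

k = Gd⁴/(8D³N_a) = (41.1×10³)(5.4⁴)/(8·57.0³·18) = 1.3105 N/mm
F = k·δ = 1.3105 × 13.9 = 18.216 N

18.2 N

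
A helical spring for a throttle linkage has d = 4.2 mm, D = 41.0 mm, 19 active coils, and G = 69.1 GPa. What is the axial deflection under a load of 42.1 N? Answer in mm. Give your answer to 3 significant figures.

20.5 mm

k = Gd⁴/(8D³N_a) = (69.1×10³)(4.2⁴)/(8·41.0³·19) = 2.0525 N/mm
δ = F/k = 42.1 / 2.0525 = 20.512 mm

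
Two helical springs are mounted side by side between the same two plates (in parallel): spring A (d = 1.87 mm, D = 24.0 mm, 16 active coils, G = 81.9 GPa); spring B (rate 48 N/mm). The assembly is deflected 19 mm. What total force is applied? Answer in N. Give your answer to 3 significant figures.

k_A = Gd⁴/(8D³N_a) = (81.9×10³)(1.87⁴)/(8·24.0³·16) = 0.56599 N/mm
Parallel: k_eq = 0.56599 + 48 = 48.566 N/mm
F = k_eq·δ = 48.566·19 = 922.75 N

923 N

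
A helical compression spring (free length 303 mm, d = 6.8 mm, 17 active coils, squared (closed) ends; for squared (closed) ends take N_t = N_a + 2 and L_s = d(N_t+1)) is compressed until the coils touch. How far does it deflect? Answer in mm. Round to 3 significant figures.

N_t = 19; L_s = 6.8·20 = 136 mm
δ_solid = L₀ − L_s = 303 − 136 = 167 mm

167 mm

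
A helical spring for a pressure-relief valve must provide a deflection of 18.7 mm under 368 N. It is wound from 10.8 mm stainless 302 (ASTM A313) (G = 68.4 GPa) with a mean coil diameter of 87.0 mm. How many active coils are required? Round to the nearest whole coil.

9

Required rate k = F/δ = 368/18.7 = 19.679 N/mm
N_a = Gd⁴/(8D³k) = (68.4×10³ × 10.8⁴)/(8 × 87.0³ × 19.679)
    = 9.30574e+08 / 1.0367e+08 = 8.976 → 9 coils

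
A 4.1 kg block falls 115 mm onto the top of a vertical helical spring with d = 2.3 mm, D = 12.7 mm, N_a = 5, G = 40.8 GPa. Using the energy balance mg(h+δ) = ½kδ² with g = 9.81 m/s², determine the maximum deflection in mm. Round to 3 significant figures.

k = Gd⁴/(8D³N_a) = (40.8×10³)(2.3⁴)/(8·12.7³·5) = 13.935 N/mm
W = mg = 4.1 × 9.81 = 40.221 N
½kδ² − Wδ − Wh = 0 → δ = (W + √(W² + 2kWh))/k
δ = (40.221 + √(1617.7 + 128908))/13.935 = (40.221 + 361.28)/13.935 = 28.813 mm

28.8 mm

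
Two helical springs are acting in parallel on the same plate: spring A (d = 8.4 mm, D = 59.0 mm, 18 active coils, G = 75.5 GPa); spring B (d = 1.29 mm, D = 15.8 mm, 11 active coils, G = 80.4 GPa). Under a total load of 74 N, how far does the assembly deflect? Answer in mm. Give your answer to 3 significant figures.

5.54 mm

k_A = Gd⁴/(8D³N_a) = (75.5×10³)(8.4⁴)/(8·59.0³·18) = 12.71 N/mm
k_B = Gd⁴/(8D³N_a) = (80.4×10³)(1.29⁴)/(8·15.8³·11) = 0.64145 N/mm
Parallel: k_eq = 12.71 + 0.64145 = 13.351 N/mm
δ = F/k_eq = 74/13.351 = 5.5425 mm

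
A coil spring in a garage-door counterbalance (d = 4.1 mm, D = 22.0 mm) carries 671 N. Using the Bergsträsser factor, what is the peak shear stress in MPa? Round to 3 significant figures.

Spring index C = D/d = 22.0/4.1 = 5.3659
K_B = (4C+2)/(4C−3) = 23.463/18.463 = 1.2708
τ₀ = 8FD/(πd³) = 8·671·22.0/(π·4.1³) = 118096/216.52 = 545.42 MPa
τ_max = K·τ₀ = 1.2708 × 545.42 = 693.13 MPa

693 MPa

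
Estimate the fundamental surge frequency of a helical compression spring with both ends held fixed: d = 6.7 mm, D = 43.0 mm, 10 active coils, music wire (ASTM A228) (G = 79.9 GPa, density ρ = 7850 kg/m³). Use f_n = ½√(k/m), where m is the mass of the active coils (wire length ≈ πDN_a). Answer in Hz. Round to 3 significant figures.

130 Hz

k = Gd⁴/(8D³N_a) = (79.9×10³)(6.7⁴)/(8·43.0³·10) = 25.313 N/mm = 25313 N/m
Wire length L = πDN_a = π·43.0·10 = 1350.9 mm
m = ρ·(πd²/4)·L = 7850 × 35.257×10⁻⁶ m² × 1.3509 m = 0.37388 kg
f_n = ½√(k/m) = 0.5·√(25313/0.37388) = 0.5·√(67705) = 130.1 Hz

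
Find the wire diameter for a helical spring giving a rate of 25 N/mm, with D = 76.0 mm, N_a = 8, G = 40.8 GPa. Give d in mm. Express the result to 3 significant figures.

d = (8D³N_a·k / G)^(1/4) = (8·76.0³·8·25 / (40.8×10³))^0.25
  = (17215)^0.25 = 11.4545 mm

11.5 mm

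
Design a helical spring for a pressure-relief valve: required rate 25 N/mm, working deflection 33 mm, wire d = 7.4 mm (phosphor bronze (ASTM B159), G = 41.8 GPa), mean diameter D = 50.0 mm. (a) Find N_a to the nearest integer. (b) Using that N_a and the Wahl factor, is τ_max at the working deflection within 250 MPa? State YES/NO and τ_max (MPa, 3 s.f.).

(a) 5 coils; (b) NO, τ_max = 317 MPa

N_a = Gd⁴/(8D³k) = (41.8×10³)(7.4⁴)/(8·50.0³·25) = 5.014 → N_a = 5
Actual rate k = Gd⁴/(8D³·5) = 25.069 N/mm
Working load F = kδ = 25.069·33 = 827.27 N
C = 50.0/7.4 = 6.7568; K_W = (4C−1)/(4C−4)+0.615/C = 1.2213
τ_max = K_W·8FD/(πd³) = 1.2213·259.93 = 317.46 MPa
τ_max > 250 MPa → exceeds allowable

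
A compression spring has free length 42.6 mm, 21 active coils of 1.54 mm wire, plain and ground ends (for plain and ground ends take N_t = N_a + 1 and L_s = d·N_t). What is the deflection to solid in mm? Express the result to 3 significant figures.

N_t = 22; L_s = 1.54·22 = 33.88 mm
δ_solid = L₀ − L_s = 42.6 − 33.88 = 8.72 mm

8.72 mm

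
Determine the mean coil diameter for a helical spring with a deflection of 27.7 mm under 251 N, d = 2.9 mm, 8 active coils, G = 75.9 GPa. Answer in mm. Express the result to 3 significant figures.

21.0 mm

Required rate k = F/δ = 251/27.7 = 9.0614 N/mm
D = (Gd⁴/(8N_a·k))^(1/3) = (75.9×10³·2.9⁴/(8·8·9.0614))^(1/3)
  = (9256.78)^(1/3) = 20.9968 mm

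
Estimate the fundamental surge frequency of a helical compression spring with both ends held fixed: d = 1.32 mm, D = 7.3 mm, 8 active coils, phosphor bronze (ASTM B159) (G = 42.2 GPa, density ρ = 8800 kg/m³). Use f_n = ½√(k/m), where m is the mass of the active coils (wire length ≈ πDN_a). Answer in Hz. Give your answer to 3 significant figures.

763 Hz

k = Gd⁴/(8D³N_a) = (42.2×10³)(1.32⁴)/(8·7.3³·8) = 5.1459 N/mm = 5145.9 N/m
Wire length L = πDN_a = π·7.3·8 = 183.47 mm
m = ρ·(πd²/4)·L = 8800 × 1.3685×10⁻⁶ m² × 0.18347 m = 0.0022094 kg
f_n = ½√(k/m) = 0.5·√(5145.9/0.0022094) = 0.5·√(2.329e+06) = 763.06 Hz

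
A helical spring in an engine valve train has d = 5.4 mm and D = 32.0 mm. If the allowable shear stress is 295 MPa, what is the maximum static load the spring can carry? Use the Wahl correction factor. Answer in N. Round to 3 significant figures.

454 N

C = D/d = 32.0/5.4 = 5.9259
K_W = (4C−1)/(4C−4) + 0.615/C = 22.704/19.704 + 0.1038 = 1.2560
τ_max = K·8FD/(πd³) → F_max = τ_allow·πd³/(8DK)
F_max = 295·π·5.4³/(8·32.0·1.2560) = 1.4593e+05/321.55 = 453.85 N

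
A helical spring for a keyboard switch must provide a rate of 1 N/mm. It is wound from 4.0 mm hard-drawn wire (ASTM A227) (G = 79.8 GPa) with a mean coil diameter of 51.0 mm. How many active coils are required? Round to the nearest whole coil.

19

N_a = Gd⁴/(8D³k) = (79.8×10³ × 4.0⁴)/(8 × 51.0³ × 1)
    = 2.04288e+07 / 1.06121e+06 = 19.25 → 19 coils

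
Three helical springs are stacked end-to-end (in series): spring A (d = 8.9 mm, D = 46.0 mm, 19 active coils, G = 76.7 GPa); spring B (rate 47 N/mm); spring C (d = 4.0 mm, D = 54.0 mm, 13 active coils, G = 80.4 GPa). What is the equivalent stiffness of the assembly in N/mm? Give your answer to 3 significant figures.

k_A = Gd⁴/(8D³N_a) = (76.7×10³)(8.9⁴)/(8·46.0³·19) = 32.527 N/mm
k_C = Gd⁴/(8D³N_a) = (80.4×10³)(4.0⁴)/(8·54.0³·13) = 1.2568 N/mm
Series: 1/k_eq = 1/32.527 + 1/47 + 1/1.2568 = 0.84766; k_eq = 1.1797 N/mm

1.18 N/mm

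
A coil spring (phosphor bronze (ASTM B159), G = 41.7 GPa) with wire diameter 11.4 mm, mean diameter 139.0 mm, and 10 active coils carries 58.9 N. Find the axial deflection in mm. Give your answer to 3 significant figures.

k = Gd⁴/(8D³N_a) = (41.7×10³)(11.4⁴)/(8·139.0³·10) = 3.2781 N/mm
δ = F/k = 58.9 / 3.2781 = 17.968 mm

18.0 mm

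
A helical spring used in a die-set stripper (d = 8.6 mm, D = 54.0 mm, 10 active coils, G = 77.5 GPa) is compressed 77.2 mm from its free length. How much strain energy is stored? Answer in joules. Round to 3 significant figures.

100 J

k = Gd⁴/(8D³N_a) = (77.5×10³)(8.6⁴)/(8·54.0³·10) = 33.653 N/mm
U = ½kδ² = 0.5 × 33.653 × 77.2² = 1.0028e+05 N·mm = 100.28 J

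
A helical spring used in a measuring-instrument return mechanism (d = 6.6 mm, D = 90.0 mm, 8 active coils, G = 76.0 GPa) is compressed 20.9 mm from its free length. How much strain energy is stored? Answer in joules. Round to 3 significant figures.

0.675 J

k = Gd⁴/(8D³N_a) = (76.0×10³)(6.6⁴)/(8·90.0³·8) = 3.0909 N/mm
U = ½kδ² = 0.5 × 3.0909 × 20.9² = 675.06 N·mm = 0.67506 J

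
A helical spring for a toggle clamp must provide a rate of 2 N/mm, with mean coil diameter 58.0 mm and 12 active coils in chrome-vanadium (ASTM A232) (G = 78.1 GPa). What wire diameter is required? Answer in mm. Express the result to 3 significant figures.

4.68 mm

d = (8D³N_a·k / G)^(1/4) = (8·58.0³·12·2 / (78.1×10³))^0.25
  = (479.66)^0.25 = 4.6799 mm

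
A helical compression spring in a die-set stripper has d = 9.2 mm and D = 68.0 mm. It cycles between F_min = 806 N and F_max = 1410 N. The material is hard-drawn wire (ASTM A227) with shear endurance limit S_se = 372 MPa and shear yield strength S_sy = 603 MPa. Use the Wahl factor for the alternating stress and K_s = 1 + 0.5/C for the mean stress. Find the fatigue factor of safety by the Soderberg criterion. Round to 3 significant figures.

C = D/d = 68.0/9.2 = 7.3913; K_W = (4C−1)/(4C−4)+0.615/C = 1.2006; K_s = 1+0.5/C = 1.0676
F_a = (F_max−F_min)/2 = 302 N; F_m = (F_max+F_min)/2 = 1108 N
τ_a = K_W·8F_aD/(πd³) = 1.2006 × 67.157 = 80.626 MPa
τ_m = K_s·8F_mD/(πd³) = 1.0676 × 246.39 = 263.06 MPa
Soderberg: 1/n_f = τ_a/S_se + τ_m/S_sy = 80.626/372 + 263.06/603 = 0.21674 + 0.43625 = 0.65299
n_f = 1/0.65299 = 1.531

1.53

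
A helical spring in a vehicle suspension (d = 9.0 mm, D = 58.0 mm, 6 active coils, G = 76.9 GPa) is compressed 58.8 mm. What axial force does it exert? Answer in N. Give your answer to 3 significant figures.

k = Gd⁴/(8D³N_a) = (76.9×10³)(9.0⁴)/(8·58.0³·6) = 53.873 N/mm
F = k·δ = 53.873 × 58.8 = 3167.7 N

3170 N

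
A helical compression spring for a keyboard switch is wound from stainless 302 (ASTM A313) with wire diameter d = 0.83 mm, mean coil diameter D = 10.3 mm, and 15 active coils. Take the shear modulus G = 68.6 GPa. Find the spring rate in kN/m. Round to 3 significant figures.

0.248 kN/m

k = Gd⁴/(8D³N_a) = (68.6×10³ × 0.83⁴) / (8 × 10.3³ × 15)
  = 32556.4 / 131127 = 0.24828 N/mm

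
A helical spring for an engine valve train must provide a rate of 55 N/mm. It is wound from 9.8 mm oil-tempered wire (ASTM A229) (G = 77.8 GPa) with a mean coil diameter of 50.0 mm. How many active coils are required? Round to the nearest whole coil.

N_a = Gd⁴/(8D³k) = (77.8×10³ × 9.8⁴)/(8 × 50.0³ × 55)
    = 7.17602e+08 / 5.5e+07 = 13.05 → 13 coils

13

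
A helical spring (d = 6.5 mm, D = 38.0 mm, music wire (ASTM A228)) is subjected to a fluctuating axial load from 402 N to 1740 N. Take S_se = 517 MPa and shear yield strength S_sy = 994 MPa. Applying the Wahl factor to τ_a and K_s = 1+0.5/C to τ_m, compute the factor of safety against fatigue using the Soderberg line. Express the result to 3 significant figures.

C = D/d = 38.0/6.5 = 5.8462; K_W = (4C−1)/(4C−4)+0.615/C = 1.2600; K_s = 1+0.5/C = 1.0855
F_a = (F_max−F_min)/2 = 669 N; F_m = (F_max+F_min)/2 = 1071 N
τ_a = K_W·8F_aD/(πd³) = 1.2600 × 235.73 = 297.01 MPa
τ_m = K_s·8F_mD/(πd³) = 1.0855 × 377.37 = 409.65 MPa
Soderberg: 1/n_f = τ_a/S_se + τ_m/S_sy = 297.01/517 + 409.65/994 = 0.57448 + 0.41212 = 0.9866
n_f = 1/0.9866 = 1.014

1.01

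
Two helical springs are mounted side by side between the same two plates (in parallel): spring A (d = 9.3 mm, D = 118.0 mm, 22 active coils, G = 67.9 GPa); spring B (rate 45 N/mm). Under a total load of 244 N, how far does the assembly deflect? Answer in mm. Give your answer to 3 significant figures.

5.22 mm

k_A = Gd⁴/(8D³N_a) = (67.9×10³)(9.3⁴)/(8·118.0³·22) = 1.7565 N/mm
Parallel: k_eq = 1.7565 + 45 = 46.756 N/mm
δ = F/k_eq = 244/46.756 = 5.2185 mm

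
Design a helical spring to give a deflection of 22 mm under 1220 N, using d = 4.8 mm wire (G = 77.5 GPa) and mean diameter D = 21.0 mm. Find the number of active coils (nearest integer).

10

Required rate k = F/δ = 1220/22 = 55.455 N/mm
N_a = Gd⁴/(8D³k) = (77.5×10³ × 4.8⁴)/(8 × 21.0³ × 55.455)
    = 4.11402e+07 / 4.10852e+06 = 10.01 → 10 coils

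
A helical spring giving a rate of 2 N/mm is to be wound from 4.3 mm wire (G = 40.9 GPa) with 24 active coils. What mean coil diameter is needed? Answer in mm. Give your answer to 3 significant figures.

D = (Gd⁴/(8N_a·k))^(1/3) = (40.9×10³·4.3⁴/(8·24·2))^(1/3)
  = (36413.8)^(1/3) = 33.1453 mm

33.1 mm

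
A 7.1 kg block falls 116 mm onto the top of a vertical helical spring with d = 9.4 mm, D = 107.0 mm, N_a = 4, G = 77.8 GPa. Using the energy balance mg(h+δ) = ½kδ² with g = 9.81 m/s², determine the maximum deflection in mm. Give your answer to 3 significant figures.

k = Gd⁴/(8D³N_a) = (77.8×10³)(9.4⁴)/(8·107.0³·4) = 15.495 N/mm
W = mg = 7.1 × 9.81 = 69.651 N
½kδ² − Wδ − Wh = 0 → δ = (W + √(W² + 2kWh))/k
δ = (69.651 + √(4851.3 + 250383))/15.495 = (69.651 + 505.21)/15.495 = 37.1 mm

37.1 mm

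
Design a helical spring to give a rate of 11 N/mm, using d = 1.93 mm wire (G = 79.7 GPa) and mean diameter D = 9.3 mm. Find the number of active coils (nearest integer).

N_a = Gd⁴/(8D³k) = (79.7×10³ × 1.93⁴)/(8 × 9.3³ × 11)
    = 1.10583e+06 / 70783.4 = 15.62 → 16 coils

16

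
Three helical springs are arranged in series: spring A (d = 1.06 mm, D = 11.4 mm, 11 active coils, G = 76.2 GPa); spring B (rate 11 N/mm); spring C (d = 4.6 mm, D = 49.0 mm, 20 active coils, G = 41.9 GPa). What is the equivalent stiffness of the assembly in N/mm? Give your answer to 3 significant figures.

k_A = Gd⁴/(8D³N_a) = (76.2×10³)(1.06⁴)/(8·11.4³·11) = 0.73787 N/mm
k_C = Gd⁴/(8D³N_a) = (41.9×10³)(4.6⁴)/(8·49.0³·20) = 0.99664 N/mm
Series: 1/k_eq = 1/0.73787 + 1/11 + 1/0.99664 = 2.4495; k_eq = 0.40824 N/mm

0.408 N/mm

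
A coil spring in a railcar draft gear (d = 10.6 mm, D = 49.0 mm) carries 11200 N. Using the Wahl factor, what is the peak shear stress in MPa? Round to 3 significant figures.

1570 MPa

Spring index C = D/d = 49.0/10.6 = 4.6226
K_W = (4C−1)/(4C−4) + 0.615/C = 17.491/14.491 + 0.1330 = 1.3401
τ₀ = 8FD/(πd³) = 8·11200·49.0/(π·10.6³) = 4.3904e+06/3741.7 = 1173.4 MPa
τ_max = K·τ₀ = 1.3401 × 1173.4 = 1572.4 MPa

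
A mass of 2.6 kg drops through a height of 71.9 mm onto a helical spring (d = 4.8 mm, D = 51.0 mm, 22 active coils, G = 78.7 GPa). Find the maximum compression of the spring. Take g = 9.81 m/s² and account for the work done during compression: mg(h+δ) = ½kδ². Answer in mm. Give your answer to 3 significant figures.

k = Gd⁴/(8D³N_a) = (78.7×10³)(4.8⁴)/(8·51.0³·22) = 1.7894 N/mm
W = mg = 2.6 × 9.81 = 25.506 N
½kδ² − Wδ − Wh = 0 → δ = (W + √(W² + 2kWh))/k
δ = (25.506 + √(650.56 + 6563.23))/1.7894 = (25.506 + 84.934)/1.7894 = 61.718 mm

61.7 mm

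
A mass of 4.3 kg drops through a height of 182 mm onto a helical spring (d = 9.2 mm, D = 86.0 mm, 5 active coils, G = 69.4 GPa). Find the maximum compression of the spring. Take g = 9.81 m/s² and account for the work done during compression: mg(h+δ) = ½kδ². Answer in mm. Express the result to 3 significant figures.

k = Gd⁴/(8D³N_a) = (69.4×10³)(9.2⁴)/(8·86.0³·5) = 19.541 N/mm
W = mg = 4.3 × 9.81 = 42.183 N
½kδ² − Wδ − Wh = 0 → δ = (W + √(W² + 2kWh))/k
δ = (42.183 + √(1779.4 + 300050))/19.541 = (42.183 + 549.39)/19.541 = 30.273 mm

30.3 mm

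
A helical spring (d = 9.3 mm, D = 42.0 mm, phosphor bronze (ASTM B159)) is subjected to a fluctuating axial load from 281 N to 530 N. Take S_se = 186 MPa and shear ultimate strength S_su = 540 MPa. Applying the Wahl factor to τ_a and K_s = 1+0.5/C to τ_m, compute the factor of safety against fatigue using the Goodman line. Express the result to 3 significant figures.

4.33

C = D/d = 42.0/9.3 = 4.5161; K_W = (4C−1)/(4C−4)+0.615/C = 1.3495; K_s = 1+0.5/C = 1.1107
F_a = (F_max−F_min)/2 = 124.5 N; F_m = (F_max+F_min)/2 = 405.5 N
τ_a = K_W·8F_aD/(πd³) = 1.3495 × 16.554 = 22.34 MPa
τ_m = K_s·8F_mD/(πd³) = 1.1107 × 53.918 = 59.887 MPa
Goodman: 1/n_f = τ_a/S_se + τ_m/S_su = 22.34/186 + 59.887/540 = 0.12011 + 0.11090 = 0.23101
n_f = 1/0.23101 = 4.329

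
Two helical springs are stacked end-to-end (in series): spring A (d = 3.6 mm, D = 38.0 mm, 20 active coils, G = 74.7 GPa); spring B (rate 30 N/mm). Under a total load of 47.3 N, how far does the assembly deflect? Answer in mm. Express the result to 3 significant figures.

34.7 mm

k_A = Gd⁴/(8D³N_a) = (74.7×10³)(3.6⁴)/(8·38.0³·20) = 1.4291 N/mm
Series: 1/k_eq = 1/1.4291 + 1/30 = 0.73308; k_eq = 1.3641 N/mm
δ = F/k_eq = 47.3/1.3641 = 34.675 mm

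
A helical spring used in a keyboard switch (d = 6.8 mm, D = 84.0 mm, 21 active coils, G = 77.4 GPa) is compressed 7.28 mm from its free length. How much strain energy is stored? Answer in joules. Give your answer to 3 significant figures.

0.0440 J

k = Gd⁴/(8D³N_a) = (77.4×10³)(6.8⁴)/(8·84.0³·21) = 1.662 N/mm
U = ½kδ² = 0.5 × 1.662 × 7.28² = 44.042 N·mm = 0.044042 J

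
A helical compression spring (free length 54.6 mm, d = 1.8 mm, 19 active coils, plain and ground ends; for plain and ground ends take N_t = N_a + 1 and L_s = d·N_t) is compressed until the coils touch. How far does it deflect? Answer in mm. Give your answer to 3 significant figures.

N_t = 20; L_s = 1.8·20 = 36 mm
δ_solid = L₀ − L_s = 54.6 − 36 = 18.6 mm

18.6 mm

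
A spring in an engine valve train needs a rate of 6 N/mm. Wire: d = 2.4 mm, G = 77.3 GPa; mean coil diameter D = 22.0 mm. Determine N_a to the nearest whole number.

N_a = Gd⁴/(8D³k) = (77.3×10³ × 2.4⁴)/(8 × 22.0³ × 6)
    = 2.56463e+06 / 511104 = 5.018 → 5 coils

5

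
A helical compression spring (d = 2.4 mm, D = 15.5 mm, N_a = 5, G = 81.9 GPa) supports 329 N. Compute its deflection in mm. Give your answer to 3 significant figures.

k = Gd⁴/(8D³N_a) = (81.9×10³)(2.4⁴)/(8·15.5³·5) = 18.242 N/mm
δ = F/k = 329 / 18.242 = 18.035 mm

18.0 mm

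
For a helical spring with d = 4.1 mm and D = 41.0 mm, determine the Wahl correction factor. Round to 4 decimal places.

1.1448

C = D/d = 41.0/4.1 = 10.0000
K_W = (4C−1)/(4C−4) + 0.615/C = 39.000/36.000 + 0.0615 = 1.1448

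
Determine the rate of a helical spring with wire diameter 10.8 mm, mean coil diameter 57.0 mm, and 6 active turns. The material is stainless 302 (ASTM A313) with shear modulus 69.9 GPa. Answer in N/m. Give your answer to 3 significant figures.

k = Gd⁴/(8D³N_a) = (69.9×10³ × 10.8⁴) / (8 × 57.0³ × 6)
  = 9.50982e+08 / 8.88926e+06 = 106.98 N/mm = 1.0698e+05 N/m

107000 N/m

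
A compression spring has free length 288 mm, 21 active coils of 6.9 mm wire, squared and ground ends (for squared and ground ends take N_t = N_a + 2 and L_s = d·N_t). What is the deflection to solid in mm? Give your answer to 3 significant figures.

129 mm

N_t = 23; L_s = 6.9·23 = 158.7 mm
δ_solid = L₀ − L_s = 288 − 158.7 = 129.3 mm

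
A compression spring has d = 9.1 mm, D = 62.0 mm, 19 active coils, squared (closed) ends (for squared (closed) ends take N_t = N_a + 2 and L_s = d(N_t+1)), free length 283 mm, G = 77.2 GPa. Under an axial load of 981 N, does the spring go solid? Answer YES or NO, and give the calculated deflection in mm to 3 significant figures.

NO, δ = 67.1 mm

k = Gd⁴/(8D³N_a) = (77.2×10³)(9.1⁴)/(8·62.0³·19) = 14.614 N/mm
N_t = 21; L_s = 9.1·22 = 200.2 mm; δ_solid = L₀ − L_s = 283 − 200.2 = 82.8 mm
δ = F/k = 981/14.614 = 67.128 mm
δ < δ_solid → spring does not go solid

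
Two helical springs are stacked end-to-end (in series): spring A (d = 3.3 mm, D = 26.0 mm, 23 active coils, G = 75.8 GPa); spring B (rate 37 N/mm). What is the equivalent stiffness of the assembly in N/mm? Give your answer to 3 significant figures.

k_A = Gd⁴/(8D³N_a) = (75.8×10³)(3.3⁴)/(8·26.0³·23) = 2.7796 N/mm
Series: 1/k_eq = 1/2.7796 + 1/37 = 0.38679; k_eq = 2.5854 N/mm

2.59 N/mm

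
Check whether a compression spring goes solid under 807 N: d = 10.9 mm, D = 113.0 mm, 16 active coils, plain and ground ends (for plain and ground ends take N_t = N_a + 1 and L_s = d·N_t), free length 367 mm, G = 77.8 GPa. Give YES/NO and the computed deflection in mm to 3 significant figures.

k = Gd⁴/(8D³N_a) = (77.8×10³)(10.9⁴)/(8·113.0³·16) = 5.9462 N/mm
N_t = 17; L_s = 10.9·17 = 185.3 mm; δ_solid = L₀ − L_s = 367 − 185.3 = 181.7 mm
δ = F/k = 807/5.9462 = 135.72 mm
δ < δ_solid → spring does not go solid

NO, δ = 136 mm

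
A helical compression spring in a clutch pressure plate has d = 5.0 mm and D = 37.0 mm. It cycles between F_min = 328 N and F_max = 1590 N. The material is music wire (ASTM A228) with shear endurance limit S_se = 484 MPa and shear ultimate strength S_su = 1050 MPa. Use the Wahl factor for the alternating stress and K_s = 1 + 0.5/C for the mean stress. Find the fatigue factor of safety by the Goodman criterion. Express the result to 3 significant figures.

C = D/d = 37.0/5.0 = 7.4000; K_W = (4C−1)/(4C−4)+0.615/C = 1.2003; K_s = 1+0.5/C = 1.0676
F_a = (F_max−F_min)/2 = 631 N; F_m = (F_max+F_min)/2 = 959 N
τ_a = K_W·8F_aD/(πd³) = 1.2003 × 475.62 = 570.89 MPa
τ_m = K_s·8F_mD/(πd³) = 1.0676 × 722.85 = 771.7 MPa
Goodman: 1/n_f = τ_a/S_se + τ_m/S_su = 570.89/484 + 771.7/1050 = 1.17952 + 0.73495 = 1.9145
n_f = 1/1.9145 = 0.5223

0.522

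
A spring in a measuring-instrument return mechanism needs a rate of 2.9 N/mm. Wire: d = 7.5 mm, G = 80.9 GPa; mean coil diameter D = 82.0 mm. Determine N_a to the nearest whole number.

N_a = Gd⁴/(8D³k) = (80.9×10³ × 7.5⁴)/(8 × 82.0³ × 2.9)
    = 2.55973e+08 / 1.27917e+07 = 20.01 → 20 coils

20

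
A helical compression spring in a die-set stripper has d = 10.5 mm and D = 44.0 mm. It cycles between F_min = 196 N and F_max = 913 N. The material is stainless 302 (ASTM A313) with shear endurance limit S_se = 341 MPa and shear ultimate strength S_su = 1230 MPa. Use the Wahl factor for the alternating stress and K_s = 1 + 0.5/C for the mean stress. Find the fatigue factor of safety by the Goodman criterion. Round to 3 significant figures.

5.28

C = D/d = 44.0/10.5 = 4.1905; K_W = (4C−1)/(4C−4)+0.615/C = 1.3818; K_s = 1+0.5/C = 1.1193
F_a = (F_max−F_min)/2 = 358.5 N; F_m = (F_max+F_min)/2 = 554.5 N
τ_a = K_W·8F_aD/(πd³) = 1.3818 × 34.699 = 47.948 MPa
τ_m = K_s·8F_mD/(πd³) = 1.1193 × 53.669 = 60.073 MPa
Goodman: 1/n_f = τ_a/S_se + τ_m/S_su = 47.948/341 + 60.073/1230 = 0.14061 + 0.04884 = 0.18945
n_f = 1/0.18945 = 5.278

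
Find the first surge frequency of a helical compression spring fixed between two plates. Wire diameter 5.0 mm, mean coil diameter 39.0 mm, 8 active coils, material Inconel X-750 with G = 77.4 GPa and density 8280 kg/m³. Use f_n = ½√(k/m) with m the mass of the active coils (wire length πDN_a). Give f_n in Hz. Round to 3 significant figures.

141 Hz

k = Gd⁴/(8D³N_a) = (77.4×10³)(5.0⁴)/(8·39.0³·8) = 12.742 N/mm = 12742 N/m
Wire length L = πDN_a = π·39.0·8 = 980.18 mm
m = ρ·(πd²/4)·L = 8280 × 19.635×10⁻⁶ m² × 0.98018 m = 0.15935 kg
f_n = ½√(k/m) = 0.5·√(12742/0.15935) = 0.5·√(79962) = 141.39 Hz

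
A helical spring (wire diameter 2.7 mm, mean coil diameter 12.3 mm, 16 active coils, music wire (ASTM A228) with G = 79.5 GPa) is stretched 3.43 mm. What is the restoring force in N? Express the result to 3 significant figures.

k = Gd⁴/(8D³N_a) = (79.5×10³)(2.7⁴)/(8·12.3³·16) = 17.738 N/mm
F = k·δ = 17.738 × 3.43 = 60.84 N

60.8 N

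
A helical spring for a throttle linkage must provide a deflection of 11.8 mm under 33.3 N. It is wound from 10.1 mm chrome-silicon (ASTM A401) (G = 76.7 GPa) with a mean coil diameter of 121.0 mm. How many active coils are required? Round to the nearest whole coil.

Required rate k = F/δ = 33.3/11.8 = 2.822 N/mm
N_a = Gd⁴/(8D³k) = (76.7×10³ × 10.1⁴)/(8 × 121.0³ × 2.822)
    = 7.98143e+08 / 3.99952e+07 = 19.96 → 20 coils

20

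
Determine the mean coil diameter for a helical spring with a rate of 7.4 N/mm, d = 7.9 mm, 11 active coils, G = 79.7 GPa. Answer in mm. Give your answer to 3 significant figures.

D = (Gd⁴/(8N_a·k))^(1/3) = (79.7×10³·7.9⁴/(8·11·7.4))^(1/3)
  = (476708)^(1/3) = 78.1179 mm

78.1 mm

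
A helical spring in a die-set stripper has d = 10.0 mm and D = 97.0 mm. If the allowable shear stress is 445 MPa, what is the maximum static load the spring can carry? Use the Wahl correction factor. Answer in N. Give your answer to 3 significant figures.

1570 N

C = D/d = 97.0/10.0 = 9.7000
K_W = (4C−1)/(4C−4) + 0.615/C = 37.800/34.800 + 0.0634 = 1.1496
τ_max = K·8FD/(πd³) → F_max = τ_allow·πd³/(8DK)
F_max = 445·π·10.0³/(8·97.0·1.1496) = 1.398e+06/892.1 = 1567.1 N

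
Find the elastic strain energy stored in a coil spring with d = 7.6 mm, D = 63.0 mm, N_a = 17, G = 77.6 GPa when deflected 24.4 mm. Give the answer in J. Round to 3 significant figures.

2.27 J

k = Gd⁴/(8D³N_a) = (77.6×10³)(7.6⁴)/(8·63.0³·17) = 7.613 N/mm
U = ½kδ² = 0.5 × 7.613 × 24.4² = 2266.2 N·mm = 2.2662 J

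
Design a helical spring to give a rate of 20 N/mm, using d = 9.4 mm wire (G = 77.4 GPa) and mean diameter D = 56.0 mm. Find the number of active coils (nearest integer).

22

N_a = Gd⁴/(8D³k) = (77.4×10³ × 9.4⁴)/(8 × 56.0³ × 20)
    = 6.043e+08 / 2.80986e+07 = 21.51 → 22 coils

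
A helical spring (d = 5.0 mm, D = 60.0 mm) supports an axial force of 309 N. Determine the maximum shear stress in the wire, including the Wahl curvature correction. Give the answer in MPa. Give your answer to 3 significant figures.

423 MPa

Spring index C = D/d = 60.0/5.0 = 12.0000
K_W = (4C−1)/(4C−4) + 0.615/C = 47.000/44.000 + 0.0512 = 1.1194
τ₀ = 8FD/(πd³) = 8·309·60.0/(π·5.0³) = 148320/392.7 = 377.69 MPa
τ_max = K·τ₀ = 1.1194 × 377.69 = 422.8 MPa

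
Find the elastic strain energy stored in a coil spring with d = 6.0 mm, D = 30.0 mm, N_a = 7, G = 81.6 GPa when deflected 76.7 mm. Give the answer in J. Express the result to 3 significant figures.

k = Gd⁴/(8D³N_a) = (81.6×10³)(6.0⁴)/(8·30.0³·7) = 69.943 N/mm
U = ½kδ² = 0.5 × 69.943 × 76.7² = 2.0573e+05 N·mm = 205.73 J

206 J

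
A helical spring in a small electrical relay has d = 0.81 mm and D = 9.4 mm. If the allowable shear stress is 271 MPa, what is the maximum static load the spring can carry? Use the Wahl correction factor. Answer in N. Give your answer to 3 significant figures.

5.35 N

C = D/d = 9.4/0.81 = 11.6049
K_W = (4C−1)/(4C−4) + 0.615/C = 45.420/42.420 + 0.0530 = 1.1237
τ_max = K·8FD/(πd³) → F_max = τ_allow·πd³/(8DK)
F_max = 271·π·0.81³/(8·9.4·1.1237) = 452.45/84.503 = 5.3543 N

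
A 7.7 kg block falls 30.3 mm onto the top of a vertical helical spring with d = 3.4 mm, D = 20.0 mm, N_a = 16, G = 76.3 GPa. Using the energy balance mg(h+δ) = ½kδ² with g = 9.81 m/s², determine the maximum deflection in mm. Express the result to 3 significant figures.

30.3 mm

k = Gd⁴/(8D³N_a) = (76.3×10³)(3.4⁴)/(8·20.0³·16) = 9.9573 N/mm
W = mg = 7.7 × 9.81 = 75.537 N
½kδ² − Wδ − Wh = 0 → δ = (W + √(W² + 2kWh))/k
δ = (75.537 + √(5705.8 + 45579.8))/9.9573 = (75.537 + 226.46)/9.9573 = 30.33 mm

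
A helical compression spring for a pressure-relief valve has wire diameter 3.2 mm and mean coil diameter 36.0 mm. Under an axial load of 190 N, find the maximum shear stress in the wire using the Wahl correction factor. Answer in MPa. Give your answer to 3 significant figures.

Spring index C = D/d = 36.0/3.2 = 11.2500
K_W = (4C−1)/(4C−4) + 0.615/C = 44.000/41.000 + 0.0547 = 1.1278
τ₀ = 8FD/(πd³) = 8·190·36.0/(π·3.2³) = 54720/102.94 = 531.55 MPa
τ_max = K·τ₀ = 1.1278 × 531.55 = 599.5 MPa

600 MPa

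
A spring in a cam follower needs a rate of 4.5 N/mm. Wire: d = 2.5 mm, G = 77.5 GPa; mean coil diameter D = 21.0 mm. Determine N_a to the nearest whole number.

N_a = Gd⁴/(8D³k) = (77.5×10³ × 2.5⁴)/(8 × 21.0³ × 4.5)
    = 3.02734e+06 / 333396 = 9.08 → 9 coils

9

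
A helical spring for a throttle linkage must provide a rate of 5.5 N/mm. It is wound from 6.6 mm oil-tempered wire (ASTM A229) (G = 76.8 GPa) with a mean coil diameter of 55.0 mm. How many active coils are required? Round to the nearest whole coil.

20

N_a = Gd⁴/(8D³k) = (76.8×10³ × 6.6⁴)/(8 × 55.0³ × 5.5)
    = 1.45726e+08 / 7.3205e+06 = 19.91 → 20 coils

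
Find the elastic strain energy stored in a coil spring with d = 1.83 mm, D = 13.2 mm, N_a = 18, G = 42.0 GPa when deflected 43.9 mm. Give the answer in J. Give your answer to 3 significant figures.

1.37 J

k = Gd⁴/(8D³N_a) = (42.0×10³)(1.83⁴)/(8·13.2³·18) = 1.4222 N/mm
U = ½kδ² = 0.5 × 1.4222 × 43.9² = 1370.5 N·mm = 1.3705 J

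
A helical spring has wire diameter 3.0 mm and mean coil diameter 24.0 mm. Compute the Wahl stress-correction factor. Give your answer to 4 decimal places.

C = D/d = 24.0/3.0 = 8.0000
K_W = (4C−1)/(4C−4) + 0.615/C = 31.000/28.000 + 0.0769 = 1.1840

1.1840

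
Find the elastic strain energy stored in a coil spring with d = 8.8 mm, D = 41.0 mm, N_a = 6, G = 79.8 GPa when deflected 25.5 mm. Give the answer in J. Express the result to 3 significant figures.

47.0 J

k = Gd⁴/(8D³N_a) = (79.8×10³)(8.8⁴)/(8·41.0³·6) = 144.66 N/mm
U = ½kδ² = 0.5 × 144.66 × 25.5² = 47032 N·mm = 47.032 J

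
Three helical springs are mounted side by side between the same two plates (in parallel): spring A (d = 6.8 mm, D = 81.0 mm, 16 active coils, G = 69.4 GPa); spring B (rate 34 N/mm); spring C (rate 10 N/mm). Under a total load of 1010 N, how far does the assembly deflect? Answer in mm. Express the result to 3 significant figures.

21.9 mm

k_A = Gd⁴/(8D³N_a) = (69.4×10³)(6.8⁴)/(8·81.0³·16) = 2.1814 N/mm
Parallel: k_eq = 2.1814 + 34 + 10 = 46.181 N/mm
δ = F/k_eq = 1010/46.181 = 21.87 mm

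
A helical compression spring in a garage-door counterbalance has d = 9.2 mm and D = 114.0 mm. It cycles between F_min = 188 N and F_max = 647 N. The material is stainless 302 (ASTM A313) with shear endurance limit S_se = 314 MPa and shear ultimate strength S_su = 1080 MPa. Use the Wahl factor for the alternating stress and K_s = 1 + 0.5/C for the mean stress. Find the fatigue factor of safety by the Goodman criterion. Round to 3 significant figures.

C = D/d = 114.0/9.2 = 12.3913; K_W = (4C−1)/(4C−4)+0.615/C = 1.1155; K_s = 1+0.5/C = 1.0404
F_a = (F_max−F_min)/2 = 229.5 N; F_m = (F_max+F_min)/2 = 417.5 N
τ_a = K_W·8F_aD/(πd³) = 1.1155 × 85.559 = 95.438 MPa
τ_m = K_s·8F_mD/(πd³) = 1.0404 × 155.65 = 161.93 MPa
Goodman: 1/n_f = τ_a/S_se + τ_m/S_su = 95.438/314 + 161.93/1080 = 0.30394 + 0.14993 = 0.45388
n_f = 1/0.45388 = 2.203

2.20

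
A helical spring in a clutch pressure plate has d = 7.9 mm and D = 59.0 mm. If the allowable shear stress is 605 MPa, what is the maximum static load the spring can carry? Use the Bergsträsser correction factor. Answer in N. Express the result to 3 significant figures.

1670 N

C = D/d = 59.0/7.9 = 7.4684
K_B = (4C+2)/(4C−3) = 31.873/26.873 = 1.1861
τ_max = K·8FD/(πd³) → F_max = τ_allow·πd³/(8DK)
F_max = 605·π·7.9³/(8·59.0·1.1861) = 9.371e+05/559.82 = 1673.9 N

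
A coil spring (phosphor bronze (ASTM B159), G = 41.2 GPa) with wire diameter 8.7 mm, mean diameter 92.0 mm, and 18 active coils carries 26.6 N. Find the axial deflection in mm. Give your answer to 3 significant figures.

12.6 mm

k = Gd⁴/(8D³N_a) = (41.2×10³)(8.7⁴)/(8·92.0³·18) = 2.105 N/mm
δ = F/k = 26.6 / 2.105 = 12.637 mm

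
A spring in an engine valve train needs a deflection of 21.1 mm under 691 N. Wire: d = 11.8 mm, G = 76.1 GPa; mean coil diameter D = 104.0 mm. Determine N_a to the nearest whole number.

5

Required rate k = F/δ = 691/21.1 = 32.749 N/mm
N_a = Gd⁴/(8D³k) = (76.1×10³ × 11.8⁴)/(8 × 104.0³ × 32.749)
    = 1.47541e+09 / 2.94704e+08 = 5.006 → 5 coils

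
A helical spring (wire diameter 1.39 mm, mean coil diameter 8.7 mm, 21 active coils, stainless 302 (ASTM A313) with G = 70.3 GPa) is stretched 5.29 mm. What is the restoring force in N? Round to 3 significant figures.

k = Gd⁴/(8D³N_a) = (70.3×10³)(1.39⁴)/(8·8.7³·21) = 2.3722 N/mm
F = k·δ = 2.3722 × 5.29 = 12.549 N

12.5 N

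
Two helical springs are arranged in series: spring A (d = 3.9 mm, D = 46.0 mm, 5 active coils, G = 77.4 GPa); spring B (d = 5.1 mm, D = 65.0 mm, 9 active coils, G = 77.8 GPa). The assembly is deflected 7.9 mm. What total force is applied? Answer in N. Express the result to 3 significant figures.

k_A = Gd⁴/(8D³N_a) = (77.4×10³)(3.9⁴)/(8·46.0³·5) = 4.599 N/mm
k_B = Gd⁴/(8D³N_a) = (77.8×10³)(5.1⁴)/(8·65.0³·9) = 2.6619 N/mm
Series: 1/k_eq = 1/4.599 + 1/2.6619 = 0.59311; k_eq = 1.686 N/mm
F = k_eq·δ = 1.686·7.9 = 13.32 N

13.3 N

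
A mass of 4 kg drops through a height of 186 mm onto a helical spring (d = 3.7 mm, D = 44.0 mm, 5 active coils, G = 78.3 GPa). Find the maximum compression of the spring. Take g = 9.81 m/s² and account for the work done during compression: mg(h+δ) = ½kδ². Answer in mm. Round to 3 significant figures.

k = Gd⁴/(8D³N_a) = (78.3×10³)(3.7⁴)/(8·44.0³·5) = 4.3068 N/mm
W = mg = 4 × 9.81 = 39.24 N
½kδ² − Wδ − Wh = 0 → δ = (W + √(W² + 2kWh))/k
δ = (39.24 + √(1539.8 + 62867))/4.3068 = (39.24 + 253.78)/4.3068 = 68.038 mm

68.0 mm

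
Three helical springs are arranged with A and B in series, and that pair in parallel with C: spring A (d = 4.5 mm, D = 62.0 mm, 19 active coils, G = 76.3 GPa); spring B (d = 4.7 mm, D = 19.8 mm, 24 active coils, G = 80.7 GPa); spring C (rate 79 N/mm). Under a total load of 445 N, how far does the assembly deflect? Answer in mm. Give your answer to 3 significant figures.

k_A = Gd⁴/(8D³N_a) = (76.3×10³)(4.5⁴)/(8·62.0³·19) = 0.86369 N/mm
k_B = Gd⁴/(8D³N_a) = (80.7×10³)(4.7⁴)/(8·19.8³·24) = 26.422 N/mm
Springs A,B series: k_AB = 1/(1/0.86369+1/26.422) = 0.83635 N/mm; parallel with C: k_eq = 0.83635+79 = 79.836 N/mm
δ = F/k_eq = 445/79.836 = 5.5739 mm

5.57 mm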